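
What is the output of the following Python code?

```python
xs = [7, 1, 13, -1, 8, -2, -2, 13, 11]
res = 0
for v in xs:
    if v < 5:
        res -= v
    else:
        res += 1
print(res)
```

9

v=7: not <5, res = 0+1 = 1
v=1: <5, res = 1-1 = 0
v=13: not <5, res = 0+1 = 1
v=-1: <5, res = 1-(-1) = 2
v=8: not <5, res = 2+1 = 3
v=-2: <5, res = 3-(-2) = 5
v=-2: <5, res = 5-(-2) = 7
v=13: not <5, res = 7+1 = 8
v=11: not <5, res = 8+1 = 9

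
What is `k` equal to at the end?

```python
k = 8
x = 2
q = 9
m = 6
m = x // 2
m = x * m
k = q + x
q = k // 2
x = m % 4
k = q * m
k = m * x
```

4

m = 2//2 = 1
m = 2*1 = 2
k = 9+2 = 11
q = 11//2 = 5
x = 2%4 = 2
k = 5*2 = 10
k = 2*2 = 4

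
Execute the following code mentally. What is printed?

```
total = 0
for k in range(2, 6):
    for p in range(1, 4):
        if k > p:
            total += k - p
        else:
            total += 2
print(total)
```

k=2,p=1: 2>1, total = 0+1 = 1
k=2,p=2: not 2>2, total = 1+2 = 3
k=2,p=3: not 2>3, total = 3+2 = 5
k=3,p=1: 3>1, total = 5+2 = 7
k=3,p=2: 3>2, total = 7+1 = 8
k=3,p=3: not 3>3, total = 8+2 = 10
k=4,p=1: 4>1, total = 10+3 = 13
k=4,p=2: 4>2, total = 13+2 = 15
k=4,p=3: 4>3, total = 15+1 = 16
k=5,p=1: 5>1, total = 16+4 = 20
k=5,p=2: 5>2, total = 20+3 = 23
k=5,p=3: 5>3, total = 23+2 = 25

25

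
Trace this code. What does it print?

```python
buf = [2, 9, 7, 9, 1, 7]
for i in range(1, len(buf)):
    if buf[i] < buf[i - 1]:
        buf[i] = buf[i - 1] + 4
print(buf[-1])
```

i=1: 9>=2, unchanged → [2, 9, 7, 9, 1, 7]
i=2: 7<9, buf[2] = 9+4 = 13 → [2, 9, 13, 9, 1, 7]
i=3: 9<13, buf[3] = 13+4 = 17 → [2, 9, 13, 17, 1, 7]
i=4: 1<17, buf[4] = 17+4 = 21 → [2, 9, 13, 17, 21, 7]
i=5: 7<21, buf[5] = 21+4 = 25 → [2, 9, 13, 17, 21, 25]

25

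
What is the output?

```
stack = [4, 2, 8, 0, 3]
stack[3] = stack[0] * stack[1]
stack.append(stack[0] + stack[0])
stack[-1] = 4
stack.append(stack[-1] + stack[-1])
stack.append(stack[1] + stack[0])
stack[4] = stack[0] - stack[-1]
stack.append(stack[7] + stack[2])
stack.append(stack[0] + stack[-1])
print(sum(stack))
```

70

stack[3] = stack[0]*stack[1] = 4*2 = 8 → [4, 2, 8, 8, 3]
append stack[0]+stack[0] = 4+4 = 8 → [4, 2, 8, 8, 3, 8]
stack[-1] = 4 → [4, 2, 8, 8, 3, 4]
append stack[-1]+stack[-1] = 4+4 = 8 → [4, 2, 8, 8, 3, 4, 8]
append stack[1]+stack[0] = 2+4 = 6 → [4, 2, 8, 8, 3, 4, 8, 6]
stack[4] = stack[0]-stack[-1] = 4-6 = -2 → [4, 2, 8, 8, -2, 4, 8, 6]
append stack[7]+stack[2] = 6+8 = 14 → [4, 2, 8, 8, -2, 4, 8, 6, 14]
append stack[0]+stack[-1] = 4+14 = 18 → [4, 2, 8, 8, -2, 4, 8, 6, 14, 18]
sum = 70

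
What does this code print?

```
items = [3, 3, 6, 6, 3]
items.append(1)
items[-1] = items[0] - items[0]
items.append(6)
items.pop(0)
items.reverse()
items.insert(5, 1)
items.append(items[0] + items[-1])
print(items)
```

[6, 0, 3, 6, 6, 1, 3, 9]

append 1 → [3, 3, 6, 6, 3, 1]
items[-1] = items[0]-items[0] = 3-3 = 0 → [3, 3, 6, 6, 3, 0]
append 6 → [3, 3, 6, 6, 3, 0, 6]
pop(0) removes 3 → [3, 6, 6, 3, 0, 6]
reverse → [6, 0, 3, 6, 6, 3]
insert 1 at 5 → [6, 0, 3, 6, 6, 1, 3]
append items[0]+items[-1] = 6+3 = 9 → [6, 0, 3, 6, 6, 1, 3, 9]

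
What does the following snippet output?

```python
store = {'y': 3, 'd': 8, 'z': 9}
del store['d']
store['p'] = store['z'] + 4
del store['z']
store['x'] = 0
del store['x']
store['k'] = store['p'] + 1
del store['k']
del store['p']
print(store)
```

{'y': 3}

del 'd' → {'y': 3, 'z': 9}
store['p'] = store['z']+4 = 13 → {'y': 3, 'z': 9, 'p': 13}
del 'z' → {'y': 3, 'p': 13}
store['x'] = 0 → {'y': 3, 'p': 13, 'x': 0}
del 'x' → {'y': 3, 'p': 13}
store['k'] = store['p']+1 = 14 → {'y': 3, 'p': 13, 'k': 14}
del 'k' → {'y': 3, 'p': 13}
del 'p' → {'y': 3}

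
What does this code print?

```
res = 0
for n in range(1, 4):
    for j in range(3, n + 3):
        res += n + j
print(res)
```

36

n=1,j=3: res = 0+4 = 4
n=2,j=3: res = 4+5 = 9
n=2,j=4: res = 9+6 = 15
n=3,j=3: res = 15+6 = 21
n=3,j=4: res = 21+7 = 28
n=3,j=5: res = 28+8 = 36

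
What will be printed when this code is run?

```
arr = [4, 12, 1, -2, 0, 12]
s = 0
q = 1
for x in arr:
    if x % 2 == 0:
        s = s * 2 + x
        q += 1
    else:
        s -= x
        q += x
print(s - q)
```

x=4: even, s = 0*2+4 = 4; q=2
x=12: even, s = 4*2+12 = 20; q=3
x=1: not even, s = 20-1 = 19; q=4
x=-2: even, s = 19*2+(-2) = 36; q=5
x=0: even, s = 36*2+0 = 72; q=6
x=12: even, s = 72*2+12 = 156; q=7
s-q = 156-7 = 149

149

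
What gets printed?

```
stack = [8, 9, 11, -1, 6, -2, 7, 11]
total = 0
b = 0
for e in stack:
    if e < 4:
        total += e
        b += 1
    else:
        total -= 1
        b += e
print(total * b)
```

e=8: not <4, total = 0-1 = -1; b=8
e=9: not <4, total = (-1)-1 = -2; b=17
e=11: not <4, total = (-2)-1 = -3; b=28
e=-1: <4, total = (-3)+(-1) = -4; b=29
e=6: not <4, total = (-4)-1 = -5; b=35
e=-2: <4, total = (-5)+(-2) = -7; b=36
e=7: not <4, total = (-7)-1 = -8; b=43
e=11: not <4, total = (-8)-1 = -9; b=54
total*b = (-9)*54 = -486

-486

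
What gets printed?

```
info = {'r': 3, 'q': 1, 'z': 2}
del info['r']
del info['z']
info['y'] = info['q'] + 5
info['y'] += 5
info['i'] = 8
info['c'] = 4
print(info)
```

{'q': 1, 'y': 11, 'i': 8, 'c': 4}

del 'r' → {'q': 1, 'z': 2}
del 'z' → {'q': 1}
info['y'] = info['q']+5 = 6 → {'q': 1, 'y': 6}
info['y'] = 6+5 = 11 → {'q': 1, 'y': 11}
info['i'] = 8 → {'q': 1, 'y': 11, 'i': 8}
info['c'] = 4 → {'q': 1, 'y': 11, 'i': 8, 'c': 4}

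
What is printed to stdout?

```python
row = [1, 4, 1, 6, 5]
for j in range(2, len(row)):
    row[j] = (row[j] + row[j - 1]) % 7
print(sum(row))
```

16

j=2: row[2] = (1+4)%7 = 5 → [1, 4, 5, 6, 5]
j=3: row[3] = (6+5)%7 = 4 → [1, 4, 5, 4, 5]
j=4: row[4] = (5+4)%7 = 2 → [1, 4, 5, 4, 2]
sum = 16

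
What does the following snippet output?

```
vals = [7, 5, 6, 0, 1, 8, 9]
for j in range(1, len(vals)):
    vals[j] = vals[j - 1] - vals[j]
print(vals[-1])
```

-22

j=1: vals[1] = 7-5 = 2 → [7, 2, 6, 0, 1, 8, 9]
j=2: vals[2] = 2-6 = -4 → [7, 2, -4, 0, 1, 8, 9]
j=3: vals[3] = (-4)-0 = -4 → [7, 2, -4, -4, 1, 8, 9]
j=4: vals[4] = (-4)-1 = -5 → [7, 2, -4, -4, -5, 8, 9]
j=5: vals[5] = (-5)-8 = -13 → [7, 2, -4, -4, -5, -13, 9]
j=6: vals[6] = (-13)-9 = -22 → [7, 2, -4, -4, -5, -13, -22]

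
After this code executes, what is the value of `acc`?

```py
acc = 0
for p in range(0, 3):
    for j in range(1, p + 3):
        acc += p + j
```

30

p=0,j=1: acc = 0+1 = 1
p=0,j=2: acc = 1+2 = 3
p=1,j=1: acc = 3+2 = 5
p=1,j=2: acc = 5+3 = 8
p=1,j=3: acc = 8+4 = 12
p=2,j=1: acc = 12+3 = 15
p=2,j=2: acc = 15+4 = 19
p=2,j=3: acc = 19+5 = 24
p=2,j=4: acc = 24+6 = 30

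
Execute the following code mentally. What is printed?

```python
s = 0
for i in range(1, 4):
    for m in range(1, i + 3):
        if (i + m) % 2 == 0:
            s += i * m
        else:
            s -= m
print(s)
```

31

i=1,m=1: even sum, s = 0+1 = 1
i=1,m=2: odd sum, s = 1-2 = -1
i=1,m=3: even sum, s = (-1)+3 = 2
i=2,m=1: odd sum, s = 2-1 = 1
i=2,m=2: even sum, s = 1+4 = 5
i=2,m=3: odd sum, s = 5-3 = 2
i=2,m=4: even sum, s = 2+8 = 10
i=3,m=1: even sum, s = 10+3 = 13
i=3,m=2: odd sum, s = 13-2 = 11
i=3,m=3: even sum, s = 11+9 = 20
i=3,m=4: odd sum, s = 20-4 = 16
i=3,m=5: even sum, s = 16+15 = 31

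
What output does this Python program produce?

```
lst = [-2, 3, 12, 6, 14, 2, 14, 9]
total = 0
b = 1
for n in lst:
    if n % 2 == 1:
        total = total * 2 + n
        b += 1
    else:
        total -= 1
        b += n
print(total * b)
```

49

n=-2: not odd, total = 0-1 = -1; b=-1
n=3: odd, total = (-1)*2+3 = 1; b=0
n=12: not odd, total = 1-1 = 0; b=12
n=6: not odd, total = 0-1 = -1; b=18
n=14: not odd, total = (-1)-1 = -2; b=32
n=2: not odd, total = (-2)-1 = -3; b=34
n=14: not odd, total = (-3)-1 = -4; b=48
n=9: odd, total = (-4)*2+9 = 1; b=49
total*b = 1*49 = 49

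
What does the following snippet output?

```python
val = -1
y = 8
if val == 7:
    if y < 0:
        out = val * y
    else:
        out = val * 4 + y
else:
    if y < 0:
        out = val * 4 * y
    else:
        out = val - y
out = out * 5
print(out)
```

val=-1, y=8
val == 7 is False; y < 0 is False
→ out = val - y = -9
out = (-9)*5 = -45

-45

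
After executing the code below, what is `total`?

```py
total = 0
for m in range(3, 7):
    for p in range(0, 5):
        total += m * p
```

180

m=3,p=0: total = 0+0 = 0
m=3,p=1: total = 0+3 = 3
m=3,p=2: total = 3+6 = 9
m=3,p=3: total = 9+9 = 18
m=3,p=4: total = 18+12 = 30
m=4,p=0: total = 30+0 = 30
m=4,p=1: total = 30+4 = 34
m=4,p=2: total = 34+8 = 42
m=4,p=3: total = 42+12 = 54
m=4,p=4: total = 54+16 = 70
m=5,p=0: total = 70+0 = 70
m=5,p=1: total = 70+5 = 75
m=5,p=2: total = 75+10 = 85
m=5,p=3: total = 85+15 = 100
m=5,p=4: total = 100+20 = 120
m=6,p=0: total = 120+0 = 120
m=6,p=1: total = 120+6 = 126
m=6,p=2: total = 126+12 = 138
m=6,p=3: total = 138+18 = 156
m=6,p=4: total = 156+24 = 180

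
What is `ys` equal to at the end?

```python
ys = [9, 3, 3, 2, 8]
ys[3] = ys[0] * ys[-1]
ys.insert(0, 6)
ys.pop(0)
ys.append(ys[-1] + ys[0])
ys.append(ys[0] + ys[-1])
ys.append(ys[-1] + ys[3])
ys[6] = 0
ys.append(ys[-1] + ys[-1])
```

ys[3] = ys[0]*ys[-1] = 9*8 = 72 → [9, 3, 3, 72, 8]
insert 6 at 0 → [6, 9, 3, 3, 72, 8]
pop(0) removes 6 → [9, 3, 3, 72, 8]
append ys[-1]+ys[0] = 8+9 = 17 → [9, 3, 3, 72, 8, 17]
append ys[0]+ys[-1] = 9+17 = 26 → [9, 3, 3, 72, 8, 17, 26]
append ys[-1]+ys[3] = 26+72 = 98 → [9, 3, 3, 72, 8, 17, 26, 98]
ys[6] = 0 → [9, 3, 3, 72, 8, 17, 0, 98]
append ys[-1]+ys[-1] = 98+98 = 196 → [9, 3, 3, 72, 8, 17, 0, 98, 196]

[9, 3, 3, 72, 8, 17, 0, 98, 196]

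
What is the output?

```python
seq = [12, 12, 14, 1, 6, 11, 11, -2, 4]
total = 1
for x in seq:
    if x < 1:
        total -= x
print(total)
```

3

x=12: not <1
x=12: not <1
x=14: not <1
x=1: not <1
x=6: not <1
x=11: not <1
x=11: not <1
x=-2: <1, total = 1-(-2) = 3
x=4: not <1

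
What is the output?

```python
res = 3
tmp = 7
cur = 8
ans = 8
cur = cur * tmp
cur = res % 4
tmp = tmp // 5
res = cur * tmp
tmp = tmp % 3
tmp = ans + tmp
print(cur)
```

cur = 8*7 = 56
cur = 3%4 = 3
tmp = 7//5 = 1
res = 3*1 = 3
tmp = 1%3 = 1
tmp = 8+1 = 9

3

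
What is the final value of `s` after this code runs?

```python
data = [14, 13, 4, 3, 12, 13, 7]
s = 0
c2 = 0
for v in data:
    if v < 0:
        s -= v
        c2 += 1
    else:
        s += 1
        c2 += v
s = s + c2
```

73

v=14: not <0, s = 0+1 = 1; c2=14
v=13: not <0, s = 1+1 = 2; c2=27
v=4: not <0, s = 2+1 = 3; c2=31
v=3: not <0, s = 3+1 = 4; c2=34
v=12: not <0, s = 4+1 = 5; c2=46
v=13: not <0, s = 5+1 = 6; c2=59
v=7: not <0, s = 6+1 = 7; c2=66
s+c2 = 7+66 = 73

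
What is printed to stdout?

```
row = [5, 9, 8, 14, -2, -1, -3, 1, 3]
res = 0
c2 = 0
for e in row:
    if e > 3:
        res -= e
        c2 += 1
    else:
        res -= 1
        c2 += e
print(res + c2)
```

-39

e=5: >3, res = 0-5 = -5; c2=1
e=9: >3, res = (-5)-9 = -14; c2=2
e=8: >3, res = (-14)-8 = -22; c2=3
e=14: >3, res = (-22)-14 = -36; c2=4
e=-2: not >3, res = (-36)-1 = -37; c2=2
e=-1: not >3, res = (-37)-1 = -38; c2=1
e=-3: not >3, res = (-38)-1 = -39; c2=-2
e=1: not >3, res = (-39)-1 = -40; c2=-1
e=3: not >3, res = (-40)-1 = -41; c2=2
res+c2 = (-41)+2 = -39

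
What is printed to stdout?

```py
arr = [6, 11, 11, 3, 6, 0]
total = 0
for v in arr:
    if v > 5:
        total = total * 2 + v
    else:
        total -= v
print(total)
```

v=6: >5, total = 0*2+6 = 6
v=11: >5, total = 6*2+11 = 23
v=11: >5, total = 23*2+11 = 57
v=3: not >5, total = 57-3 = 54
v=6: >5, total = 54*2+6 = 114
v=0: not >5, total = 114-0 = 114

114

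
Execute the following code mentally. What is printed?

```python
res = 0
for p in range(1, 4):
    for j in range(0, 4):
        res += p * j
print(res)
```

36

p=1,j=0: res = 0+0 = 0
p=1,j=1: res = 0+1 = 1
p=1,j=2: res = 1+2 = 3
p=1,j=3: res = 3+3 = 6
p=2,j=0: res = 6+0 = 6
p=2,j=1: res = 6+2 = 8
p=2,j=2: res = 8+4 = 12
p=2,j=3: res = 12+6 = 18
p=3,j=0: res = 18+0 = 18
p=3,j=1: res = 18+3 = 21
p=3,j=2: res = 21+6 = 27
p=3,j=3: res = 27+9 = 36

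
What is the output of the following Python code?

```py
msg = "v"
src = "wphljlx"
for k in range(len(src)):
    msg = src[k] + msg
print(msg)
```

xljlhpwv

k=0: prepend 'w' → 'wv'
k=1: prepend 'p' → 'pwv'
k=2: prepend 'h' → 'hpwv'
k=3: prepend 'l' → 'lhpwv'
k=4: prepend 'j' → 'jlhpwv'
k=5: prepend 'l' → 'ljlhpwv'
k=6: prepend 'x' → 'xljlhpwv'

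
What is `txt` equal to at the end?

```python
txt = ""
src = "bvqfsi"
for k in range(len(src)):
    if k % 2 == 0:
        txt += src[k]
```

k=0: add 'b' → 'b'
k=1: skip
k=2: add 'q' → 'bq'
k=3: skip
k=4: add 's' → 'bqs'
k=5: skip

'bqs'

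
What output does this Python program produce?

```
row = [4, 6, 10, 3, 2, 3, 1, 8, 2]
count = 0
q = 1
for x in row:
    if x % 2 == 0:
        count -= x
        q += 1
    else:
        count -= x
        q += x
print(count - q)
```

x=4: even, count = 0-4 = -4; q=2
x=6: even, count = (-4)-6 = -10; q=3
x=10: even, count = (-10)-10 = -20; q=4
x=3: not even, count = (-20)-3 = -23; q=7
x=2: even, count = (-23)-2 = -25; q=8
x=3: not even, count = (-25)-3 = -28; q=11
x=1: not even, count = (-28)-1 = -29; q=12
x=8: even, count = (-29)-8 = -37; q=13
x=2: even, count = (-37)-2 = -39; q=14
count-q = (-39)-14 = -53

-53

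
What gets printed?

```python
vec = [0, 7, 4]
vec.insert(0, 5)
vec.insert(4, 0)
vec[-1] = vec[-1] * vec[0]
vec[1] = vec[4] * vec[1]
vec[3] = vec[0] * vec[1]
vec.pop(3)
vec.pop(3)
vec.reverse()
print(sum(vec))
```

insert 5 at 0 → [5, 0, 7, 4]
insert 0 at 4 → [5, 0, 7, 4, 0]
vec[-1] = vec[-1]*vec[0] = 0*5 = 0 → [5, 0, 7, 4, 0]
vec[1] = vec[4]*vec[1] = 0*0 = 0 → [5, 0, 7, 4, 0]
vec[3] = vec[0]*vec[1] = 5*0 = 0 → [5, 0, 7, 0, 0]
pop(3) removes 0 → [5, 0, 7, 0]
pop(3) removes 0 → [5, 0, 7]
reverse → [7, 0, 5]
sum = 12

12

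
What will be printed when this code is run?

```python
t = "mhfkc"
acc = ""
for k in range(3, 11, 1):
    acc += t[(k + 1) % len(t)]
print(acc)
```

k=3: add t[4]='c' → 'c'
k=4: add t[0]='m' → 'cm'
k=5: add t[1]='h' → 'cmh'
k=6: add t[2]='f' → 'cmhf'
k=7: add t[3]='k' → 'cmhfk'
k=8: add t[4]='c' → 'cmhfkc'
k=9: add t[0]='m' → 'cmhfkcm'
k=10: add t[1]='h' → 'cmhfkcmh'

cmhfkcmh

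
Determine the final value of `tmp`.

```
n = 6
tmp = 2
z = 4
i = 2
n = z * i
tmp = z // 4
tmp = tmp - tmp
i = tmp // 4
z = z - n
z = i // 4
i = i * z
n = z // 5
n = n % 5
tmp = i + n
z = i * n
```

0

n = 4*2 = 8
tmp = 4//4 = 1
tmp = 1-1 = 0
i = 0//4 = 0
z = 4-8 = -4
z = 0//4 = 0
i = 0*0 = 0
n = 0//5 = 0
n = 0%5 = 0
tmp = 0+0 = 0
z = 0*0 = 0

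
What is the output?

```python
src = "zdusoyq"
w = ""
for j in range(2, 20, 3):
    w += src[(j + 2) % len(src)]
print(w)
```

j=2: add src[4]='o' → 'o'
j=5: add src[0]='z' → 'oz'
j=8: add src[3]='s' → 'ozs'
j=11: add src[6]='q' → 'ozsq'
j=14: add src[2]='u' → 'ozsqu'
j=17: add src[5]='y' → 'ozsquy'

ozsquy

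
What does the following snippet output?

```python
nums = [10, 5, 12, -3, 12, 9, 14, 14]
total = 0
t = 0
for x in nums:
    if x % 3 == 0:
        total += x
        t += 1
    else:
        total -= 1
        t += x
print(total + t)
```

x=10: not %3==0, total = 0-1 = -1; t=10
x=5: not %3==0, total = (-1)-1 = -2; t=15
x=12: %3==0, total = (-2)+12 = 10; t=16
x=-3: %3==0, total = 10+(-3) = 7; t=17
x=12: %3==0, total = 7+12 = 19; t=18
x=9: %3==0, total = 19+9 = 28; t=19
x=14: not %3==0, total = 28-1 = 27; t=33
x=14: not %3==0, total = 27-1 = 26; t=47
total+t = 26+47 = 73

73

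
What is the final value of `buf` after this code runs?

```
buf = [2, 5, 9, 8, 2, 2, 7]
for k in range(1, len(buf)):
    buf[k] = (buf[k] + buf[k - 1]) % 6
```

k=1: buf[1] = (5+2)%6 = 1 → [2, 1, 9, 8, 2, 2, 7]
k=2: buf[2] = (9+1)%6 = 4 → [2, 1, 4, 8, 2, 2, 7]
k=3: buf[3] = (8+4)%6 = 0 → [2, 1, 4, 0, 2, 2, 7]
k=4: buf[4] = (2+0)%6 = 2 → [2, 1, 4, 0, 2, 2, 7]
k=5: buf[5] = (2+2)%6 = 4 → [2, 1, 4, 0, 2, 4, 7]
k=6: buf[6] = (7+4)%6 = 5 → [2, 1, 4, 0, 2, 4, 5]

[2, 1, 4, 0, 2, 4, 5]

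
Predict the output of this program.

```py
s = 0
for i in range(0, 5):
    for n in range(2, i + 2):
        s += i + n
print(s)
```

i=1,n=2: s = 0+3 = 3
i=2,n=2: s = 3+4 = 7
i=2,n=3: s = 7+5 = 12
i=3,n=2: s = 12+5 = 17
i=3,n=3: s = 17+6 = 23
i=3,n=4: s = 23+7 = 30
i=4,n=2: s = 30+6 = 36
i=4,n=3: s = 36+7 = 43
i=4,n=4: s = 43+8 = 51
i=4,n=5: s = 51+9 = 60

60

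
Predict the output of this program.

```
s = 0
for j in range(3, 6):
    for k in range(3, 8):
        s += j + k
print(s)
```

j=3,k=3: s = 0+6 = 6
j=3,k=4: s = 6+7 = 13
j=3,k=5: s = 13+8 = 21
j=3,k=6: s = 21+9 = 30
j=3,k=7: s = 30+10 = 40
j=4,k=3: s = 40+7 = 47
j=4,k=4: s = 47+8 = 55
j=4,k=5: s = 55+9 = 64
j=4,k=6: s = 64+10 = 74
j=4,k=7: s = 74+11 = 85
j=5,k=3: s = 85+8 = 93
j=5,k=4: s = 93+9 = 102
j=5,k=5: s = 102+10 = 112
j=5,k=6: s = 112+11 = 123
j=5,k=7: s = 123+12 = 135

135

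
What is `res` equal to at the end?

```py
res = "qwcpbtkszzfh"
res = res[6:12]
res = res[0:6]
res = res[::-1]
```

slice [6:12] → 'kszzfh'
slice [0:6] → 'kszzfh'
reverse → 'hfzzsk'

'hfzzsk'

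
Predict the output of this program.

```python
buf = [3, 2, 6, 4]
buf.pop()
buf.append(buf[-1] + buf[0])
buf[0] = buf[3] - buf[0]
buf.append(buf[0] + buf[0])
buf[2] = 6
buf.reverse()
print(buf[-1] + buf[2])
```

pop() removes 4 → [3, 2, 6]
append buf[-1]+buf[0] = 6+3 = 9 → [3, 2, 6, 9]
buf[0] = buf[3]-buf[0] = 9-3 = 6 → [6, 2, 6, 9]
append buf[0]+buf[0] = 6+6 = 12 → [6, 2, 6, 9, 12]
buf[2] = 6 → [6, 2, 6, 9, 12]
reverse → [12, 9, 6, 2, 6]
buf[-1]+buf[2] = 6+6 = 12

12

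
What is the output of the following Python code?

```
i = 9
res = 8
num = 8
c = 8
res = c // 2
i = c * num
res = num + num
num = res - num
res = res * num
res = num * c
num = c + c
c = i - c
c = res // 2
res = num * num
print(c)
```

32

res = 8//2 = 4
i = 8*8 = 64
res = 8+8 = 16
num = 16-8 = 8
res = 16*8 = 128
res = 8*8 = 64
num = 8+8 = 16
c = 64-8 = 56
c = 64//2 = 32
res = 16*16 = 256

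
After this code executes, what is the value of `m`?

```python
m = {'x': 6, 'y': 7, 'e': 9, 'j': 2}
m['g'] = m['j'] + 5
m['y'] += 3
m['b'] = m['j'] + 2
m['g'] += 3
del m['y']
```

m['g'] = m['j']+5 = 7 → {'x': 6, 'y': 7, 'e': 9, 'j': 2, 'g': 7}
m['y'] = 7+3 = 10 → {'x': 6, 'y': 10, 'e': 9, 'j': 2, 'g': 7}
m['b'] = m['j']+2 = 4 → {'x': 6, 'y': 10, 'e': 9, 'j': 2, 'g': 7, 'b': 4}
m['g'] = 7+3 = 10 → {'x': 6, 'y': 10, 'e': 9, 'j': 2, 'g': 10, 'b': 4}
del 'y' → {'x': 6, 'e': 9, 'j': 2, 'g': 10, 'b': 4}

{'x': 6, 'e': 9, 'j': 2, 'g': 10, 'b': 4}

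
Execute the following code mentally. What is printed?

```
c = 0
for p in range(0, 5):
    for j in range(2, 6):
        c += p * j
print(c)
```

p=0,j=2: c = 0+0 = 0
p=0,j=3: c = 0+0 = 0
p=0,j=4: c = 0+0 = 0
p=0,j=5: c = 0+0 = 0
p=1,j=2: c = 0+2 = 2
p=1,j=3: c = 2+3 = 5
p=1,j=4: c = 5+4 = 9
p=1,j=5: c = 9+5 = 14
p=2,j=2: c = 14+4 = 18
p=2,j=3: c = 18+6 = 24
p=2,j=4: c = 24+8 = 32
p=2,j=5: c = 32+10 = 42
p=3,j=2: c = 42+6 = 48
p=3,j=3: c = 48+9 = 57
p=3,j=4: c = 57+12 = 69
p=3,j=5: c = 69+15 = 84
p=4,j=2: c = 84+8 = 92
p=4,j=3: c = 92+12 = 104
p=4,j=4: c = 104+16 = 120
p=4,j=5: c = 120+20 = 140

140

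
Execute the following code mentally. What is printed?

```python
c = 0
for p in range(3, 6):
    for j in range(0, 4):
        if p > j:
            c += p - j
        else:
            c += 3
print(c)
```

33

p=3,j=0: 3>0, c = 0+3 = 3
p=3,j=1: 3>1, c = 3+2 = 5
p=3,j=2: 3>2, c = 5+1 = 6
p=3,j=3: not 3>3, c = 6+3 = 9
p=4,j=0: 4>0, c = 9+4 = 13
p=4,j=1: 4>1, c = 13+3 = 16
p=4,j=2: 4>2, c = 16+2 = 18
p=4,j=3: 4>3, c = 18+1 = 19
p=5,j=0: 5>0, c = 19+5 = 24
p=5,j=1: 5>1, c = 24+4 = 28
p=5,j=2: 5>2, c = 28+3 = 31
p=5,j=3: 5>3, c = 31+2 = 33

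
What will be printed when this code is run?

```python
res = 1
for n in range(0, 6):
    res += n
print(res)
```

n=0: res = 1+0 = 1
n=1: res = 1+1 = 2
n=2: res = 2+2 = 4
n=3: res = 4+3 = 7
n=4: res = 7+4 = 11
n=5: res = 11+5 = 16

16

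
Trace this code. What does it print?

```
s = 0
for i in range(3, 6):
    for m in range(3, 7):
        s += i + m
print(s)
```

i=3,m=3: s = 0+6 = 6
i=3,m=4: s = 6+7 = 13
i=3,m=5: s = 13+8 = 21
i=3,m=6: s = 21+9 = 30
i=4,m=3: s = 30+7 = 37
i=4,m=4: s = 37+8 = 45
i=4,m=5: s = 45+9 = 54
i=4,m=6: s = 54+10 = 64
i=5,m=3: s = 64+8 = 72
i=5,m=4: s = 72+9 = 81
i=5,m=5: s = 81+10 = 91
i=5,m=6: s = 91+11 = 102

102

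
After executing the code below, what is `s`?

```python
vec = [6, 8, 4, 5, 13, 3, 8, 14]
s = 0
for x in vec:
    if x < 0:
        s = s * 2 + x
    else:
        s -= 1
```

x=6: not <0, s = 0-1 = -1
x=8: not <0, s = (-1)-1 = -2
x=4: not <0, s = (-2)-1 = -3
x=5: not <0, s = (-3)-1 = -4
x=13: not <0, s = (-4)-1 = -5
x=3: not <0, s = (-5)-1 = -6
x=8: not <0, s = (-6)-1 = -7
x=14: not <0, s = (-7)-1 = -8

-8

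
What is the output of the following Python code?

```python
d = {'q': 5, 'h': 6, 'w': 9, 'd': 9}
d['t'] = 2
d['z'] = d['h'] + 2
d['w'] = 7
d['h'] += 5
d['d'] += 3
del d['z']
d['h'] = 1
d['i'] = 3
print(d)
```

d['t'] = 2 → {'q': 5, 'h': 6, 'w': 9, 'd': 9, 't': 2}
d['z'] = d['h']+2 = 8 → {'q': 5, 'h': 6, 'w': 9, 'd': 9, 't': 2, 'z': 8}
d['w'] = 7 → {'q': 5, 'h': 6, 'w': 7, 'd': 9, 't': 2, 'z': 8}
d['h'] = 6+5 = 11 → {'q': 5, 'h': 11, 'w': 7, 'd': 9, 't': 2, 'z': 8}
d['d'] = 9+3 = 12 → {'q': 5, 'h': 11, 'w': 7, 'd': 12, 't': 2, 'z': 8}
del 'z' → {'q': 5, 'h': 11, 'w': 7, 'd': 12, 't': 2}
d['h'] = 1 → {'q': 5, 'h': 1, 'w': 7, 'd': 12, 't': 2}
d['i'] = 3 → {'q': 5, 'h': 1, 'w': 7, 'd': 12, 't': 2, 'i': 3}

{'q': 5, 'h': 1, 'w': 7, 'd': 12, 't': 2, 'i': 3}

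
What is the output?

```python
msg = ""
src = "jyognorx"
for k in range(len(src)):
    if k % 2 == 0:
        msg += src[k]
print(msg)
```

k=0: add 'j' → 'j'
k=1: skip
k=2: add 'o' → 'jo'
k=3: skip
k=4: add 'n' → 'jon'
k=5: skip
k=6: add 'r' → 'jonr'
k=7: skip

jonr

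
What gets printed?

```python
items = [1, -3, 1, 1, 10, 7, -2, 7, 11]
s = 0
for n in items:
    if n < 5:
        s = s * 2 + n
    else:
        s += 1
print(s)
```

n=1: <5, s = 0*2+1 = 1
n=-3: <5, s = 1*2+(-3) = -1
n=1: <5, s = (-1)*2+1 = -1
n=1: <5, s = (-1)*2+1 = -1
n=10: not <5, s = (-1)+1 = 0
n=7: not <5, s = 0+1 = 1
n=-2: <5, s = 1*2+(-2) = 0
n=7: not <5, s = 0+1 = 1
n=11: not <5, s = 1+1 = 2

2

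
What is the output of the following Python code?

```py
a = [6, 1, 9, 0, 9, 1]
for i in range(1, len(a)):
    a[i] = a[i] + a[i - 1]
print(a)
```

[6, 7, 16, 16, 25, 26]

i=1: a[1] = 1+6 = 7 → [6, 7, 9, 0, 9, 1]
i=2: a[2] = 9+7 = 16 → [6, 7, 16, 0, 9, 1]
i=3: a[3] = 0+16 = 16 → [6, 7, 16, 16, 9, 1]
i=4: a[4] = 9+16 = 25 → [6, 7, 16, 16, 25, 1]
i=5: a[5] = 1+25 = 26 → [6, 7, 16, 16, 25, 26]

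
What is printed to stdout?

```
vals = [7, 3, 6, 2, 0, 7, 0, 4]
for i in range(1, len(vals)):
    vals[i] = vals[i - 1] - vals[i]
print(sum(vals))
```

-36

i=1: vals[1] = 7-3 = 4 → [7, 4, 6, 2, 0, 7, 0, 4]
i=2: vals[2] = 4-6 = -2 → [7, 4, -2, 2, 0, 7, 0, 4]
i=3: vals[3] = (-2)-2 = -4 → [7, 4, -2, -4, 0, 7, 0, 4]
i=4: vals[4] = (-4)-0 = -4 → [7, 4, -2, -4, -4, 7, 0, 4]
i=5: vals[5] = (-4)-7 = -11 → [7, 4, -2, -4, -4, -11, 0, 4]
i=6: vals[6] = (-11)-0 = -11 → [7, 4, -2, -4, -4, -11, -11, 4]
i=7: vals[7] = (-11)-4 = -15 → [7, 4, -2, -4, -4, -11, -11, -15]
sum = -36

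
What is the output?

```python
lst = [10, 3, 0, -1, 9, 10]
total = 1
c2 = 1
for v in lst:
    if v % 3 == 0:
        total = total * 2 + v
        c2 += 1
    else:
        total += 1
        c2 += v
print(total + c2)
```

v=10: not %3==0, total = 1+1 = 2; c2=11
v=3: %3==0, total = 2*2+3 = 7; c2=12
v=0: %3==0, total = 7*2+0 = 14; c2=13
v=-1: not %3==0, total = 14+1 = 15; c2=12
v=9: %3==0, total = 15*2+9 = 39; c2=13
v=10: not %3==0, total = 39+1 = 40; c2=23
total+c2 = 40+23 = 63

63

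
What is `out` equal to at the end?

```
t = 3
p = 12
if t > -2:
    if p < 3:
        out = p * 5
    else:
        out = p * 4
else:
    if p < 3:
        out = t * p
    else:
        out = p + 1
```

t=3, p=12
t > -2 is True; p < 3 is False
→ out = p * 4 = 48

48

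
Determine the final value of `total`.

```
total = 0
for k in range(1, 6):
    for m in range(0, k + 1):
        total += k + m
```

k=1,m=0: total = 0+1 = 1
k=1,m=1: total = 1+2 = 3
k=2,m=0: total = 3+2 = 5
k=2,m=1: total = 5+3 = 8
k=2,m=2: total = 8+4 = 12
k=3,m=0: total = 12+3 = 15
k=3,m=1: total = 15+4 = 19
k=3,m=2: total = 19+5 = 24
k=3,m=3: total = 24+6 = 30
k=4,m=0: total = 30+4 = 34
k=4,m=1: total = 34+5 = 39
k=4,m=2: total = 39+6 = 45
k=4,m=3: total = 45+7 = 52
k=4,m=4: total = 52+8 = 60
k=5,m=0: total = 60+5 = 65
k=5,m=1: total = 65+6 = 71
k=5,m=2: total = 71+7 = 78
k=5,m=3: total = 78+8 = 86
k=5,m=4: total = 86+9 = 95
k=5,m=5: total = 95+10 = 105

105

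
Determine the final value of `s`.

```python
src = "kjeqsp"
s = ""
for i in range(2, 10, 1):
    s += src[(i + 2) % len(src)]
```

i=2: add src[4]='s' → 's'
i=3: add src[5]='p' → 'sp'
i=4: add src[0]='k' → 'spk'
i=5: add src[1]='j' → 'spkj'
i=6: add src[2]='e' → 'spkje'
i=7: add src[3]='q' → 'spkjeq'
i=8: add src[4]='s' → 'spkjeqs'
i=9: add src[5]='p' → 'spkjeqsp'

'spkjeqsp'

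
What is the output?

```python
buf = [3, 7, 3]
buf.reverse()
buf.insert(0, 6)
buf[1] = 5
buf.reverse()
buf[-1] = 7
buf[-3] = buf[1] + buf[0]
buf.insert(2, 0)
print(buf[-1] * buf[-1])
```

reverse → [3, 7, 3]
insert 6 at 0 → [6, 3, 7, 3]
buf[1] = 5 → [6, 5, 7, 3]
reverse → [3, 7, 5, 6]
buf[-1] = 7 → [3, 7, 5, 7]
buf[-3] = buf[1]+buf[0] = 7+3 = 10 → [3, 10, 5, 7]
insert 0 at 2 → [3, 10, 0, 5, 7]
buf[-1]*buf[-1] = 7*7 = 49

49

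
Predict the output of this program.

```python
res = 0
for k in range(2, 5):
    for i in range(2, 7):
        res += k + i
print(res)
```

105

k=2,i=2: res = 0+4 = 4
k=2,i=3: res = 4+5 = 9
k=2,i=4: res = 9+6 = 15
k=2,i=5: res = 15+7 = 22
k=2,i=6: res = 22+8 = 30
k=3,i=2: res = 30+5 = 35
k=3,i=3: res = 35+6 = 41
k=3,i=4: res = 41+7 = 48
k=3,i=5: res = 48+8 = 56
k=3,i=6: res = 56+9 = 65
k=4,i=2: res = 65+6 = 71
k=4,i=3: res = 71+7 = 78
k=4,i=4: res = 78+8 = 86
k=4,i=5: res = 86+9 = 95
k=4,i=6: res = 95+10 = 105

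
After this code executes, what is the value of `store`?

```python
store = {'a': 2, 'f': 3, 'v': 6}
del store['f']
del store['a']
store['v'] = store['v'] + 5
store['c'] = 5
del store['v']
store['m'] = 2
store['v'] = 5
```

del 'f' → {'a': 2, 'v': 6}
del 'a' → {'v': 6}
store['v'] = store['v']+5 = 11 → {'v': 11}
store['c'] = 5 → {'v': 11, 'c': 5}
del 'v' → {'c': 5}
store['m'] = 2 → {'c': 5, 'm': 2}
store['v'] = 5 → {'c': 5, 'm': 2, 'v': 5}

{'c': 5, 'm': 2, 'v': 5}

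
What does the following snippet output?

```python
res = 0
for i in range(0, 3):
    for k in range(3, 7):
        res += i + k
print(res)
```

66

i=0,k=3: res = 0+3 = 3
i=0,k=4: res = 3+4 = 7
i=0,k=5: res = 7+5 = 12
i=0,k=6: res = 12+6 = 18
i=1,k=3: res = 18+4 = 22
i=1,k=4: res = 22+5 = 27
i=1,k=5: res = 27+6 = 33
i=1,k=6: res = 33+7 = 40
i=2,k=3: res = 40+5 = 45
i=2,k=4: res = 45+6 = 51
i=2,k=5: res = 51+7 = 58
i=2,k=6: res = 58+8 = 66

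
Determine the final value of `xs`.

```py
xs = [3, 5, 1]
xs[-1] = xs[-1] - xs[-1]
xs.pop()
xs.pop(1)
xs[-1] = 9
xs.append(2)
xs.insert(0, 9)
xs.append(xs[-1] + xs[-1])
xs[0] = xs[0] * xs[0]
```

[81, 9, 2, 4]

xs[-1] = xs[-1]-xs[-1] = 1-1 = 0 → [3, 5, 0]
pop() removes 0 → [3, 5]
pop(1) removes 5 → [3]
xs[-1] = 9 → [9]
append 2 → [9, 2]
insert 9 at 0 → [9, 9, 2]
append xs[-1]+xs[-1] = 2+2 = 4 → [9, 9, 2, 4]
xs[0] = xs[0]*xs[0] = 9*9 = 81 → [81, 9, 2, 4]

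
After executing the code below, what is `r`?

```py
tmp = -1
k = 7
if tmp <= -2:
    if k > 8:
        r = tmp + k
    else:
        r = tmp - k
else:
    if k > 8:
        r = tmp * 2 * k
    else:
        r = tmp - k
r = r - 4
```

-12

tmp=-1, k=7
tmp <= -2 is False; k > 8 is False
→ r = tmp - k = -8
r = (-8)-4 = -12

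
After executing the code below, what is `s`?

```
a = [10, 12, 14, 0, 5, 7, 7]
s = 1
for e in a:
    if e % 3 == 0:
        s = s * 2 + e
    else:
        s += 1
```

37

e=10: not %3==0, s = 1+1 = 2
e=12: %3==0, s = 2*2+12 = 16
e=14: not %3==0, s = 16+1 = 17
e=0: %3==0, s = 17*2+0 = 34
e=5: not %3==0, s = 34+1 = 35
e=7: not %3==0, s = 35+1 = 36
e=7: not %3==0, s = 36+1 = 37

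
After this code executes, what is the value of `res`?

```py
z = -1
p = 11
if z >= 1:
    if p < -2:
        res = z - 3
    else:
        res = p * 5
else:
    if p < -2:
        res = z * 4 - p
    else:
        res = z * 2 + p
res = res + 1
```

z=-1, p=11
z >= 1 is False; p < -2 is False
→ res = z * 2 + p = 9
res = 9+1 = 10

10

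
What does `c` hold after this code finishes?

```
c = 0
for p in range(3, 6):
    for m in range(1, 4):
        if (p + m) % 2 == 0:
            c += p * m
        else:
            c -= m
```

p=3,m=1: even sum, c = 0+3 = 3
p=3,m=2: odd sum, c = 3-2 = 1
p=3,m=3: even sum, c = 1+9 = 10
p=4,m=1: odd sum, c = 10-1 = 9
p=4,m=2: even sum, c = 9+8 = 17
p=4,m=3: odd sum, c = 17-3 = 14
p=5,m=1: even sum, c = 14+5 = 19
p=5,m=2: odd sum, c = 19-2 = 17
p=5,m=3: even sum, c = 17+15 = 32

32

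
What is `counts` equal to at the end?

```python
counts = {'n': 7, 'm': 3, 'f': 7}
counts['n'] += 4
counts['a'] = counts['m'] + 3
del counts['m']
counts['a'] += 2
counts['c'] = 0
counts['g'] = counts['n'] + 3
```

{'n': 11, 'f': 7, 'a': 8, 'c': 0, 'g': 14}

counts['n'] = 7+4 = 11 → {'n': 11, 'm': 3, 'f': 7}
counts['a'] = counts['m']+3 = 6 → {'n': 11, 'm': 3, 'f': 7, 'a': 6}
del 'm' → {'n': 11, 'f': 7, 'a': 6}
counts['a'] = 6+2 = 8 → {'n': 11, 'f': 7, 'a': 8}
counts['c'] = 0 → {'n': 11, 'f': 7, 'a': 8, 'c': 0}
counts['g'] = counts['n']+3 = 14 → {'n': 11, 'f': 7, 'a': 8, 'c': 0, 'g': 14}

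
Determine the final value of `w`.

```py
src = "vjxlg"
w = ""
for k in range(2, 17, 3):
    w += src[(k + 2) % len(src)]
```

k=2: add src[4]='g' → 'g'
k=5: add src[2]='x' → 'gx'
k=8: add src[0]='v' → 'gxv'
k=11: add src[3]='l' → 'gxvl'
k=14: add src[1]='j' → 'gxvlj'

'gxvlj'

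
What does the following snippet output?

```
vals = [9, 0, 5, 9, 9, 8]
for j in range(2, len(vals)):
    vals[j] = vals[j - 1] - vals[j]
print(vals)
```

[9, 0, -5, -14, -23, -31]

j=2: vals[2] = 0-5 = -5 → [9, 0, -5, 9, 9, 8]
j=3: vals[3] = (-5)-9 = -14 → [9, 0, -5, -14, 9, 8]
j=4: vals[4] = (-14)-9 = -23 → [9, 0, -5, -14, -23, 8]
j=5: vals[5] = (-23)-8 = -31 → [9, 0, -5, -14, -23, -31]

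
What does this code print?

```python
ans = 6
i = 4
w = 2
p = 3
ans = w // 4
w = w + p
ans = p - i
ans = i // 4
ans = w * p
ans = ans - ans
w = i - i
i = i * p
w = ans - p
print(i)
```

12

ans = 2//4 = 0
w = 2+3 = 5
ans = 3-4 = -1
ans = 4//4 = 1
ans = 5*3 = 15
ans = 15-15 = 0
w = 4-4 = 0
i = 4*3 = 12
w = 0-3 = -3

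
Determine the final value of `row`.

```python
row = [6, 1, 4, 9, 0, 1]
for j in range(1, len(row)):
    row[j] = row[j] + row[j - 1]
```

j=1: row[1] = 1+6 = 7 → [6, 7, 4, 9, 0, 1]
j=2: row[2] = 4+7 = 11 → [6, 7, 11, 9, 0, 1]
j=3: row[3] = 9+11 = 20 → [6, 7, 11, 20, 0, 1]
j=4: row[4] = 0+20 = 20 → [6, 7, 11, 20, 20, 1]
j=5: row[5] = 1+20 = 21 → [6, 7, 11, 20, 20, 21]

[6, 7, 11, 20, 20, 21]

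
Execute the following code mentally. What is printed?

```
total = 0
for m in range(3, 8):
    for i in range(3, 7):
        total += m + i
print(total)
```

m=3,i=3: total = 0+6 = 6
m=3,i=4: total = 6+7 = 13
m=3,i=5: total = 13+8 = 21
m=3,i=6: total = 21+9 = 30
m=4,i=3: total = 30+7 = 37
m=4,i=4: total = 37+8 = 45
m=4,i=5: total = 45+9 = 54
m=4,i=6: total = 54+10 = 64
m=5,i=3: total = 64+8 = 72
m=5,i=4: total = 72+9 = 81
m=5,i=5: total = 81+10 = 91
m=5,i=6: total = 91+11 = 102
m=6,i=3: total = 102+9 = 111
m=6,i=4: total = 111+10 = 121
m=6,i=5: total = 121+11 = 132
m=6,i=6: total = 132+12 = 144
m=7,i=3: total = 144+10 = 154
m=7,i=4: total = 154+11 = 165
m=7,i=5: total = 165+12 = 177
m=7,i=6: total = 177+13 = 190

190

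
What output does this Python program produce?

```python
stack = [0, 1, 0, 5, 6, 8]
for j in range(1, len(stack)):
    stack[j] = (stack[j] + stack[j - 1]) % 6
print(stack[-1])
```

2

j=1: stack[1] = (1+0)%6 = 1 → [0, 1, 0, 5, 6, 8]
j=2: stack[2] = (0+1)%6 = 1 → [0, 1, 1, 5, 6, 8]
j=3: stack[3] = (5+1)%6 = 0 → [0, 1, 1, 0, 6, 8]
j=4: stack[4] = (6+0)%6 = 0 → [0, 1, 1, 0, 0, 8]
j=5: stack[5] = (8+0)%6 = 2 → [0, 1, 1, 0, 0, 2]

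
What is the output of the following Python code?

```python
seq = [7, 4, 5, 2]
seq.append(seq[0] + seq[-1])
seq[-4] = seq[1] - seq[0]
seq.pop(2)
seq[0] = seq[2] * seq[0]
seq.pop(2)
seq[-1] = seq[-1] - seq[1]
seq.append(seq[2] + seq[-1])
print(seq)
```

append seq[0]+seq[-1] = 7+2 = 9 → [7, 4, 5, 2, 9]
seq[-4] = seq[1]-seq[0] = 4-7 = -3 → [7, -3, 5, 2, 9]
pop(2) removes 5 → [7, -3, 2, 9]
seq[0] = seq[2]*seq[0] = 2*7 = 14 → [14, -3, 2, 9]
pop(2) removes 2 → [14, -3, 9]
seq[-1] = seq[-1]-seq[1] = 9-(-3) = 12 → [14, -3, 12]
append seq[2]+seq[-1] = 12+12 = 24 → [14, -3, 12, 24]

[14, -3, 12, 24]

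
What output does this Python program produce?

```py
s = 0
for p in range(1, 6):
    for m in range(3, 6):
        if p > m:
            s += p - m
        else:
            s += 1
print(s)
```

p=1,m=3: not 1>3, s = 0+1 = 1
p=1,m=4: not 1>4, s = 1+1 = 2
p=1,m=5: not 1>5, s = 2+1 = 3
p=2,m=3: not 2>3, s = 3+1 = 4
p=2,m=4: not 2>4, s = 4+1 = 5
p=2,m=5: not 2>5, s = 5+1 = 6
p=3,m=3: not 3>3, s = 6+1 = 7
p=3,m=4: not 3>4, s = 7+1 = 8
p=3,m=5: not 3>5, s = 8+1 = 9
p=4,m=3: 4>3, s = 9+1 = 10
p=4,m=4: not 4>4, s = 10+1 = 11
p=4,m=5: not 4>5, s = 11+1 = 12
p=5,m=3: 5>3, s = 12+2 = 14
p=5,m=4: 5>4, s = 14+1 = 15
p=5,m=5: not 5>5, s = 15+1 = 16

16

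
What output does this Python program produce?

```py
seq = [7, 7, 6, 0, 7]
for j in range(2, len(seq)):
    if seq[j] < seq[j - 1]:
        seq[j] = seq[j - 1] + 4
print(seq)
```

j=2: 6<7, seq[2] = 7+4 = 11 → [7, 7, 11, 0, 7]
j=3: 0<11, seq[3] = 11+4 = 15 → [7, 7, 11, 15, 7]
j=4: 7<15, seq[4] = 15+4 = 19 → [7, 7, 11, 15, 19]

[7, 7, 11, 15, 19]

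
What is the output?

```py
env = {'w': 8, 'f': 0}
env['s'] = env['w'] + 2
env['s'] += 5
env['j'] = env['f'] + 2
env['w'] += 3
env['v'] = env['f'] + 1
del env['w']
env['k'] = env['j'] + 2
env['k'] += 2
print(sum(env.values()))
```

env['s'] = env['w']+2 = 10 → {'w': 8, 'f': 0, 's': 10}
env['s'] = 10+5 = 15 → {'w': 8, 'f': 0, 's': 15}
env['j'] = env['f']+2 = 2 → {'w': 8, 'f': 0, 's': 15, 'j': 2}
env['w'] = 8+3 = 11 → {'w': 11, 'f': 0, 's': 15, 'j': 2}
env['v'] = env['f']+1 = 1 → {'w': 11, 'f': 0, 's': 15, 'j': 2, 'v': 1}
del 'w' → {'f': 0, 's': 15, 'j': 2, 'v': 1}
env['k'] = env['j']+2 = 4 → {'f': 0, 's': 15, 'j': 2, 'v': 1, 'k': 4}
env['k'] = 4+2 = 6 → {'f': 0, 's': 15, 'j': 2, 'v': 1, 'k': 6}
sum of values = 24

24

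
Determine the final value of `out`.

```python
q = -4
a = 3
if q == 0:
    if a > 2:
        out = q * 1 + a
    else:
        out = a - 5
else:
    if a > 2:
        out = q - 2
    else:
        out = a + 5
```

q=-4, a=3
q == 0 is False; a > 2 is True
→ out = q - 2 = -6

-6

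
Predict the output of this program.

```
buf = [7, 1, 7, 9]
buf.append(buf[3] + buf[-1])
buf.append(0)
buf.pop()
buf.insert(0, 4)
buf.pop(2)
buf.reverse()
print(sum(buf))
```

45

append buf[3]+buf[-1] = 9+9 = 18 → [7, 1, 7, 9, 18]
append 0 → [7, 1, 7, 9, 18, 0]
pop() removes 0 → [7, 1, 7, 9, 18]
insert 4 at 0 → [4, 7, 1, 7, 9, 18]
pop(2) removes 1 → [4, 7, 7, 9, 18]
reverse → [18, 9, 7, 7, 4]
sum = 45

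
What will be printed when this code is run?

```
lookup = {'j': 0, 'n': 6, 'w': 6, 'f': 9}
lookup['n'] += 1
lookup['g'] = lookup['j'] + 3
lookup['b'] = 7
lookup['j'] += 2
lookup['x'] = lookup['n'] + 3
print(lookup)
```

lookup['n'] = 6+1 = 7 → {'j': 0, 'n': 7, 'w': 6, 'f': 9}
lookup['g'] = lookup['j']+3 = 3 → {'j': 0, 'n': 7, 'w': 6, 'f': 9, 'g': 3}
lookup['b'] = 7 → {'j': 0, 'n': 7, 'w': 6, 'f': 9, 'g': 3, 'b': 7}
lookup['j'] = 0+2 = 2 → {'j': 2, 'n': 7, 'w': 6, 'f': 9, 'g': 3, 'b': 7}
lookup['x'] = lookup['n']+3 = 10 → {'j': 2, 'n': 7, 'w': 6, 'f': 9, 'g': 3, 'b': 7, 'x': 10}

{'j': 2, 'n': 7, 'w': 6, 'f': 9, 'g': 3, 'b': 7, 'x': 10}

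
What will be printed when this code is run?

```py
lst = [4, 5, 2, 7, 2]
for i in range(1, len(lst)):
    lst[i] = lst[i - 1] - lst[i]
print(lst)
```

i=1: lst[1] = 4-5 = -1 → [4, -1, 2, 7, 2]
i=2: lst[2] = (-1)-2 = -3 → [4, -1, -3, 7, 2]
i=3: lst[3] = (-3)-7 = -10 → [4, -1, -3, -10, 2]
i=4: lst[4] = (-10)-2 = -12 → [4, -1, -3, -10, -12]

[4, -1, -3, -10, -12]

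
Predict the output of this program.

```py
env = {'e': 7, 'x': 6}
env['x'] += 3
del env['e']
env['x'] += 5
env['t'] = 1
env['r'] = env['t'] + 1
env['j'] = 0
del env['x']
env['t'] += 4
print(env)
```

{'t': 5, 'r': 2, 'j': 0}

env['x'] = 6+3 = 9 → {'e': 7, 'x': 9}
del 'e' → {'x': 9}
env['x'] = 9+5 = 14 → {'x': 14}
env['t'] = 1 → {'x': 14, 't': 1}
env['r'] = env['t']+1 = 2 → {'x': 14, 't': 1, 'r': 2}
env['j'] = 0 → {'x': 14, 't': 1, 'r': 2, 'j': 0}
del 'x' → {'t': 1, 'r': 2, 'j': 0}
env['t'] = 1+4 = 5 → {'t': 5, 'r': 2, 'j': 0}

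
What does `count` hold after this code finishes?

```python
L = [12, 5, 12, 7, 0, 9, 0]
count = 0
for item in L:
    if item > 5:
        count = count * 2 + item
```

167

item=12: >5, count = 0*2+12 = 12
item=5: not >5
item=12: >5, count = 12*2+12 = 36
item=7: >5, count = 36*2+7 = 79
item=0: not >5
item=9: >5, count = 79*2+9 = 167
item=0: not >5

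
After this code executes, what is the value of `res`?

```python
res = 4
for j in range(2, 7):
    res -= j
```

-16

j=2: res = 4-2 = 2
j=3: res = 2-3 = -1
j=4: res = (-1)-4 = -5
j=5: res = (-5)-5 = -10
j=6: res = (-10)-6 = -16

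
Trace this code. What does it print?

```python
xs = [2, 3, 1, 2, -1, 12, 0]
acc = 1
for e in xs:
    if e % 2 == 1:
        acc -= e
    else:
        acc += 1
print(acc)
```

2

e=2: not odd, acc = 1+1 = 2
e=3: odd, acc = 2-3 = -1
e=1: odd, acc = (-1)-1 = -2
e=2: not odd, acc = (-2)+1 = -1
e=-1: odd, acc = (-1)-(-1) = 0
e=12: not odd, acc = 0+1 = 1
e=0: not odd, acc = 1+1 = 2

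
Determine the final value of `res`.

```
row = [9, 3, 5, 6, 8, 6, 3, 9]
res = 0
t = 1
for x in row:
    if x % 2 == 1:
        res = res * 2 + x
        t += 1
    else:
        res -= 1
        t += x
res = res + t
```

x=9: odd, res = 0*2+9 = 9; t=2
x=3: odd, res = 9*2+3 = 21; t=3
x=5: odd, res = 21*2+5 = 47; t=4
x=6: not odd, res = 47-1 = 46; t=10
x=8: not odd, res = 46-1 = 45; t=18
x=6: not odd, res = 45-1 = 44; t=24
x=3: odd, res = 44*2+3 = 91; t=25
x=9: odd, res = 91*2+9 = 191; t=26
res+t = 191+26 = 217

217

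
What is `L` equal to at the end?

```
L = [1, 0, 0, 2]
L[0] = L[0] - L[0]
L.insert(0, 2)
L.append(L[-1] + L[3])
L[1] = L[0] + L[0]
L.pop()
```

L[0] = L[0]-L[0] = 1-1 = 0 → [0, 0, 0, 2]
insert 2 at 0 → [2, 0, 0, 0, 2]
append L[-1]+L[3] = 2+0 = 2 → [2, 0, 0, 0, 2, 2]
L[1] = L[0]+L[0] = 2+2 = 4 → [2, 4, 0, 0, 2, 2]
pop() removes 2 → [2, 4, 0, 0, 2]

[2, 4, 0, 0, 2]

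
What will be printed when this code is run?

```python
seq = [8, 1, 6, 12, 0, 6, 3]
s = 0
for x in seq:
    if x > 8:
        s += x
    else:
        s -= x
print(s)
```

-12

x=8: not >8, s = 0-8 = -8
x=1: not >8, s = (-8)-1 = -9
x=6: not >8, s = (-9)-6 = -15
x=12: >8, s = (-15)+12 = -3
x=0: not >8, s = (-3)-0 = -3
x=6: not >8, s = (-3)-6 = -9
x=3: not >8, s = (-9)-3 = -12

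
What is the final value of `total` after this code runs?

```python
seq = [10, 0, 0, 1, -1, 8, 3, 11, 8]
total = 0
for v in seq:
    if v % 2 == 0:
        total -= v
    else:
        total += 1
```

v=10: even, total = 0-10 = -10
v=0: even, total = (-10)-0 = -10
v=0: even, total = (-10)-0 = -10
v=1: not even, total = (-10)+1 = -9
v=-1: not even, total = (-9)+1 = -8
v=8: even, total = (-8)-8 = -16
v=3: not even, total = (-16)+1 = -15
v=11: not even, total = (-15)+1 = -14
v=8: even, total = (-14)-8 = -22

-22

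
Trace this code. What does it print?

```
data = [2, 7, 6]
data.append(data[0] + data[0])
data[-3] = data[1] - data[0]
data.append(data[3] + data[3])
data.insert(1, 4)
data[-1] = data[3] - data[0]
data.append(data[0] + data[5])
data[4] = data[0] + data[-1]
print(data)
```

[2, 4, 5, 6, 8, 4, 6]

append data[0]+data[0] = 2+2 = 4 → [2, 7, 6, 4]
data[-3] = data[1]-data[0] = 7-2 = 5 → [2, 5, 6, 4]
append data[3]+data[3] = 4+4 = 8 → [2, 5, 6, 4, 8]
insert 4 at 1 → [2, 4, 5, 6, 4, 8]
data[-1] = data[3]-data[0] = 6-2 = 4 → [2, 4, 5, 6, 4, 4]
append data[0]+data[5] = 2+4 = 6 → [2, 4, 5, 6, 4, 4, 6]
data[4] = data[0]+data[-1] = 2+6 = 8 → [2, 4, 5, 6, 8, 4, 6]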